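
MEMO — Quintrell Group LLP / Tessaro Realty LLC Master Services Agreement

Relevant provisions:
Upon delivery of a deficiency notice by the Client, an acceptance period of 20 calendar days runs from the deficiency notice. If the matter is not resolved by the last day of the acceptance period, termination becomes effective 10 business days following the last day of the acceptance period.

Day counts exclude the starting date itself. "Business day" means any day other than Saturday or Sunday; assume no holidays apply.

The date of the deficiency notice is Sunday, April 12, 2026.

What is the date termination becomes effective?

The last day of the acceptance period: April 12, 2026 + 20 days = May 2, 2026.
From Saturday, May 2, 2026, 10 business days (May 4, May 5, May 6, May 7, May 8, May 11, May 12, May 13, May 14, May 15, skipping weekends) brings us to Friday, May 15, 2026, which is the date termination becomes effective.

May 15, 2026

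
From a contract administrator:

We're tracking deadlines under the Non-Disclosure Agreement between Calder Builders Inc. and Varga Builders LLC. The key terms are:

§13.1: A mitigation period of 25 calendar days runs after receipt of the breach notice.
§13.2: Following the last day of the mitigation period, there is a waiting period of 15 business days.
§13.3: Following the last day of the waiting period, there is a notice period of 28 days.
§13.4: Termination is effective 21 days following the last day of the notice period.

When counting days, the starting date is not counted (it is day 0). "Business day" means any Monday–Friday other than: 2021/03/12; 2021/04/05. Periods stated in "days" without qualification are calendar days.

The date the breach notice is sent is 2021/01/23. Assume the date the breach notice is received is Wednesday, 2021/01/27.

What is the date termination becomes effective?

The last day of the mitigation period: 25 calendar days after 2021/01/27 is 2021/02/21.
The last day of the waiting period: 15 business days after Sunday, 2021/02/21, skipping weekends and the listed holiday on Mar 12 — Feb 22, Feb 23, Feb 24, Feb 25, …, Mar 10, Mar 11, Mar 15 — lands on Monday, 2021/03/15.
The last day of the notice period: 2021/03/15 + 28 days = 2021/04/12.
The date termination becomes effective: 2021/04/12 + 21 days = 2021/05/03.

2021/05/03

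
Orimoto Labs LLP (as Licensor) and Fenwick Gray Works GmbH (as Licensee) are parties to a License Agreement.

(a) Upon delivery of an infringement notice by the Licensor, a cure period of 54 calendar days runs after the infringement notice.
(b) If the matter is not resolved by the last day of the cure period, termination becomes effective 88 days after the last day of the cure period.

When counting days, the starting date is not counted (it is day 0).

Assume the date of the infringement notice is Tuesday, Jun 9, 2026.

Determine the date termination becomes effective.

Oct 29, 2026

The last day of the cure period: Jun 9, 2026 + 54 days = Aug 2, 2026.
The date termination becomes effective: Aug 2, 2026 + 88 days = Oct 29, 2026.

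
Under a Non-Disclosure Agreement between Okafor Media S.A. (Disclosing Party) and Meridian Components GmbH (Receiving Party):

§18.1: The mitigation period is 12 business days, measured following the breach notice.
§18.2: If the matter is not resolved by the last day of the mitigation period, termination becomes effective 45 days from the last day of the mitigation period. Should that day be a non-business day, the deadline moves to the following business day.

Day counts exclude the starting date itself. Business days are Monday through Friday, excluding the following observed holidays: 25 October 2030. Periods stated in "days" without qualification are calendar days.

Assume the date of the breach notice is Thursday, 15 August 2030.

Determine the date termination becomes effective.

The last day of the mitigation period: 12 business days after Thursday, 15 August 2030, skipping weekends — Aug 16, Aug 19, Aug 20, Aug 21, …, Aug 29, Aug 30, Sep 2 — lands on Monday, 2 September 2030.
Adding 45 calendar days to 2 September 2030 gives 17 October 2030, which is the date termination becomes effective. 17 October 2030 is a Thursday and is not a listed holiday, so no roll-forward applies.

17 October 2030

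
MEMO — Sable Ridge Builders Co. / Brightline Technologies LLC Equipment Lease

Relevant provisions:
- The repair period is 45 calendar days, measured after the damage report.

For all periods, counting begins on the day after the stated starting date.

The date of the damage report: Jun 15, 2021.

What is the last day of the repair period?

The last day of the repair period: 45 calendar days after Jun 15, 2021 is Jul 30, 2021.

Jul 30, 2021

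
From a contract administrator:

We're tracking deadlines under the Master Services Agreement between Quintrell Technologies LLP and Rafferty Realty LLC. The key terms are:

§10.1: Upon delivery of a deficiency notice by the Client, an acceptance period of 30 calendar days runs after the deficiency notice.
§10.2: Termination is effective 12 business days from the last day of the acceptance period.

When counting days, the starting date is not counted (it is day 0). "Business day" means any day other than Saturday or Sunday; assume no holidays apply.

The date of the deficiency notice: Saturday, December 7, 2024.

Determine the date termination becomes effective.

The last day of the acceptance period: December 7, 2024 + 30 days = January 6, 2025.
The date termination becomes effective: counting 12 business days from Monday, January 6, 2025 (Jan 7, Jan 8, Jan 9, Jan 10, …, Jan 20, Jan 21, Jan 22, skipping weekends) reaches Wednesday, January 22, 2025.

January 22, 2025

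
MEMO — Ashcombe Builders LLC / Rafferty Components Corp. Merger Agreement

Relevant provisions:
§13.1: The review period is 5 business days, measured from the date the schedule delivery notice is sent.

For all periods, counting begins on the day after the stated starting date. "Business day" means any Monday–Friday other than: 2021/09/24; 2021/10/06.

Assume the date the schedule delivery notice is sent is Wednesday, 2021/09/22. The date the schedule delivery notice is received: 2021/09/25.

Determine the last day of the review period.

From Wednesday, 2021/09/22, 5 business days (Sep 23, Sep 27, Sep 28, Sep 29, Sep 30, skipping weekends and the listed holiday on Sep 24) brings us to Thursday, 2021/09/30, which is the last day of the review period.

2021/09/30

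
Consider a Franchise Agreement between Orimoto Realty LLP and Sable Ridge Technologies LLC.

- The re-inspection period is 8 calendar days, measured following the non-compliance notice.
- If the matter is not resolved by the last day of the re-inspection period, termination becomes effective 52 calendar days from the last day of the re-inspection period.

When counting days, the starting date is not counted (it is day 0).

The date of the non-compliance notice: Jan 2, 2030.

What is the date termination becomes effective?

Adding 8 calendar days to Jan 2, 2030 gives Jan 10, 2030, which is the last day of the re-inspection period.
The date termination becomes effective: Jan 10, 2030 + 52 days = Mar 3, 2030.

Mar 3, 2030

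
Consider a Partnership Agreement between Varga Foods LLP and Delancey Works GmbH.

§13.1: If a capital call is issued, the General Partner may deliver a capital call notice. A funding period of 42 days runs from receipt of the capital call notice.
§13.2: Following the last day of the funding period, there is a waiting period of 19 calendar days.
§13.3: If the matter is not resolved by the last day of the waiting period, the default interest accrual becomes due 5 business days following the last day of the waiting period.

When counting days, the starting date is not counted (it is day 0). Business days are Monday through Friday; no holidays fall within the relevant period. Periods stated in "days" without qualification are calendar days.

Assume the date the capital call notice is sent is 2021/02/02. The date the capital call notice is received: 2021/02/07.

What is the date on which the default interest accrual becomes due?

2021/04/16

The last day of the funding period: 2021/02/07 + 42 days = 2021/03/21.
Adding 19 calendar days to 2021/03/21 gives 2021/04/09, which is the last day of the waiting period.
The date on which the default interest accrual becomes due: 5 business days after Friday, 2021/04/09, skipping weekends — Apr 12, Apr 13, Apr 14, Apr 15, Apr 16 — lands on Friday, 2021/04/16.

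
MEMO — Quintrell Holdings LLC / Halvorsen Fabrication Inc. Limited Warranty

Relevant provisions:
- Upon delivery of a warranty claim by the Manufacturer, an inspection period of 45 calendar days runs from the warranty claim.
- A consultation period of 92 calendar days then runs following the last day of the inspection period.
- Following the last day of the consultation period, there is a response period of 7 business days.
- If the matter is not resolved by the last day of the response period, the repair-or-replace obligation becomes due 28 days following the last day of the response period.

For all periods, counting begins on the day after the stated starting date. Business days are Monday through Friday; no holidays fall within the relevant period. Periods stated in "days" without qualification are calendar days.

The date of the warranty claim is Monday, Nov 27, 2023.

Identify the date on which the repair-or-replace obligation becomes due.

May 21, 2024

The last day of the inspection period: 45 calendar days after Nov 27, 2023 is Jan 11, 2024.
Adding 92 calendar days to Jan 11, 2024 gives Apr 12, 2024, which is the last day of the consultation period.
From Friday, Apr 12, 2024, 7 business days (Apr 15, Apr 16, Apr 17, Apr 18, Apr 19, Apr 22, Apr 23, skipping weekends) brings us to Tuesday, Apr 23, 2024, which is the last day of the response period.
Adding 28 calendar days to Apr 23, 2024 gives May 21, 2024, which is the date on which the repair-or-replace obligation becomes due.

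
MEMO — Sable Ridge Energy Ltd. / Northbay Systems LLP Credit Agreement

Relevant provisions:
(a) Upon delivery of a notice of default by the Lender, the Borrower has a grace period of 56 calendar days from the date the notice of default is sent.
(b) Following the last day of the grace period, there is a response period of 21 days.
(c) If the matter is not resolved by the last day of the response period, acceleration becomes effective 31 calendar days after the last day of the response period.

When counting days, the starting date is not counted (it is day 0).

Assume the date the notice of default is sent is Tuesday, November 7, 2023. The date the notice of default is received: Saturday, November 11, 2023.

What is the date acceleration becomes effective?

February 23, 2024

The last day of the grace period: November 7, 2023 + 56 days = January 2, 2024.
The last day of the response period: January 2, 2024 + 21 days = January 23, 2024.
The date acceleration becomes effective: 31 calendar days after January 23, 2024 is February 23, 2024.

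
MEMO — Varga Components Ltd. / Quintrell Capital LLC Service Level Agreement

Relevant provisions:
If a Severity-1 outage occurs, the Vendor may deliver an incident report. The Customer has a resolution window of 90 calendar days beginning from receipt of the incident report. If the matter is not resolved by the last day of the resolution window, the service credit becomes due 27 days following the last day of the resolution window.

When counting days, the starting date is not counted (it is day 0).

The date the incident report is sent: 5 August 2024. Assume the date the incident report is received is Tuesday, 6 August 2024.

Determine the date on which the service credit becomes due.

1 December 2024

The last day of the resolution window: 90 calendar days after 6 August 2024 is 4 November 2024.
Adding 27 calendar days to 4 November 2024 gives 1 December 2024, which is the date on which the service credit becomes due.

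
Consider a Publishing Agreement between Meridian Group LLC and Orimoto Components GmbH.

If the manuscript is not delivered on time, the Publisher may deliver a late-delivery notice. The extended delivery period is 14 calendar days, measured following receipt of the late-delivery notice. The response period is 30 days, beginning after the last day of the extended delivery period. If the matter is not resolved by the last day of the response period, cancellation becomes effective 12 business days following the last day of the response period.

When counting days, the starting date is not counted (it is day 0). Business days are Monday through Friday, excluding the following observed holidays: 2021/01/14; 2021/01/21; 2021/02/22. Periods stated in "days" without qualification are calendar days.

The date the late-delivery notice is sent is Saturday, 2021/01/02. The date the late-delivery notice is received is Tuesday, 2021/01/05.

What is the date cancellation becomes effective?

2021/03/09

The last day of the extended delivery period: 2021/01/05 + 14 days = 2021/01/19.
Adding 30 calendar days to 2021/01/19 gives 2021/02/18, which is the last day of the response period.
The date cancellation becomes effective: 12 business days after Thursday, 2021/02/18, skipping weekends and the listed holiday on Feb 22 — Feb 19, Feb 23, Feb 24, Feb 25, …, Mar 5, Mar 8, Mar 9 — lands on Tuesday, 2021/03/09.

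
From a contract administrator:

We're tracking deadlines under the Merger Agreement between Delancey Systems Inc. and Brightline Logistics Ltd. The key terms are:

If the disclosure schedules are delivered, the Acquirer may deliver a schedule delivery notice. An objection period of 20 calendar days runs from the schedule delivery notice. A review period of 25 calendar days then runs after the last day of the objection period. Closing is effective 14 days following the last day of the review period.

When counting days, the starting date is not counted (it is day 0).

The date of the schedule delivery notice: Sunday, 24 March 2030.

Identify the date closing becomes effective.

22 May 2030

The last day of the objection period: 20 calendar days after 24 March 2030 is 13 April 2030.
The last day of the review period: 25 calendar days after 13 April 2030 is 8 May 2030.
Adding 14 calendar days to 8 May 2030 gives 22 May 2030, which is the date closing becomes effective.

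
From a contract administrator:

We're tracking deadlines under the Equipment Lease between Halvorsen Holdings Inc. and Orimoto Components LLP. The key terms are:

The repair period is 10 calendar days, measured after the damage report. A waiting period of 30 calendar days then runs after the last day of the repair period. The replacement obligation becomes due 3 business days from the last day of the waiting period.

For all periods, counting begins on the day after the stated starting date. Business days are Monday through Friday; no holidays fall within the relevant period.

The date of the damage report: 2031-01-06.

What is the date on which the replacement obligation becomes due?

Adding 10 calendar days to 2031-01-06 gives 2031-01-16, which is the last day of the repair period.
The last day of the waiting period: 2031-01-16 + 30 days = 2031-02-15.
From Saturday, 2031-02-15, 3 business days (Feb 17, Feb 18, Feb 19, skipping weekends) brings us to Wednesday, 2031-02-19, which is the date on which the replacement obligation becomes due.

2031-02-19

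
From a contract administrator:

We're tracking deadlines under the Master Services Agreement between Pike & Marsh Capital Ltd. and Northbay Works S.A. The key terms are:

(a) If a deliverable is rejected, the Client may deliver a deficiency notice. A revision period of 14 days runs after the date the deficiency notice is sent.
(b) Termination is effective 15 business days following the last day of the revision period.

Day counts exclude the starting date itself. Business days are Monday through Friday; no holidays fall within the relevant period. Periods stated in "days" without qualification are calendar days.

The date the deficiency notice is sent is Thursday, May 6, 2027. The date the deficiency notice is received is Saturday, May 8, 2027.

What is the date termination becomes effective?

The last day of the revision period: 14 calendar days after May 6, 2027 is May 20, 2027.
The date termination becomes effective: 15 business days after Thursday, May 20, 2027, skipping weekends — May 21, May 24, May 25, May 26, …, Jun 8, Jun 9, Jun 10 — lands on Thursday, June 10, 2027.

June 10, 2027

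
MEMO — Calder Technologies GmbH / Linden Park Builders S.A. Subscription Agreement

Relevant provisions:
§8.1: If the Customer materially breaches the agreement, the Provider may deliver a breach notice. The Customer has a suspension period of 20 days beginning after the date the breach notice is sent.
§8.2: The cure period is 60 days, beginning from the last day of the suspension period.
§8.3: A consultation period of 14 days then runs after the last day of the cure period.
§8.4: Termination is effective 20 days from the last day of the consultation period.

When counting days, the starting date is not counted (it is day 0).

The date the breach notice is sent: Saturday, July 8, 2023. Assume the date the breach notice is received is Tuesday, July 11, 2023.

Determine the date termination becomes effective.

The last day of the suspension period: 20 calendar days after July 8, 2023 is July 28, 2023.
Adding 60 calendar days to July 28, 2023 gives September 26, 2023, which is the last day of the cure period.
The last day of the consultation period: September 26, 2023 + 14 days = October 10, 2023.
The date termination becomes effective: October 10, 2023 + 20 days = October 30, 2023.

October 30, 2023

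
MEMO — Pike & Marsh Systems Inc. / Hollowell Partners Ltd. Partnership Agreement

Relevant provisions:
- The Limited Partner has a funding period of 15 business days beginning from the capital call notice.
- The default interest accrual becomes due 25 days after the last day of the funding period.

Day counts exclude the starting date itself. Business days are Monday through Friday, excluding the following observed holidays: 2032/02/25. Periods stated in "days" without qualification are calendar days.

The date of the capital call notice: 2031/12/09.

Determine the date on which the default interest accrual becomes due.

The last day of the funding period: counting 15 business days from Tuesday, 2031/12/09 (Dec 10, Dec 11, Dec 12, Dec 15, …, Dec 26, Dec 29, Dec 30, skipping weekends) reaches Tuesday, 2031/12/30.
The date on which the default interest accrual becomes due: 2031/12/30 + 25 days = 2032/01/24.

2032/01/24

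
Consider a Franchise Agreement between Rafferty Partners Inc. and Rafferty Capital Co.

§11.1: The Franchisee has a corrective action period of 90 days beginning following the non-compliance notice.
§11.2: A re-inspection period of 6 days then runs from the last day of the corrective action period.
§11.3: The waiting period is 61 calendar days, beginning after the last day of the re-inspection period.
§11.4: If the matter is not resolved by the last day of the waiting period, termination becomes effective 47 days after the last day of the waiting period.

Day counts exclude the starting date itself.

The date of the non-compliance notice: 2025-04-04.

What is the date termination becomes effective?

2025-10-25

The last day of the corrective action period: 2025-04-04 + 90 days = 2025-07-03.
The last day of the re-inspection period: 6 calendar days after 2025-07-03 is 2025-07-09.
The last day of the waiting period: 2025-07-09 + 61 days = 2025-09-08.
Adding 47 calendar days to 2025-09-08 gives 2025-10-25, which is the date termination becomes effective.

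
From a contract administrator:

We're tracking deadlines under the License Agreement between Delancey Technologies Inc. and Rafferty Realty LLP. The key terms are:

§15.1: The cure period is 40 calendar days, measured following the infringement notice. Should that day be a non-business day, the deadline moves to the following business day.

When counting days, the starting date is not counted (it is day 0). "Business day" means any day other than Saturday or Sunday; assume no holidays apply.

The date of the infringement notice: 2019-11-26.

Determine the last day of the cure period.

2020-01-06

The last day of the cure period: 40 calendar days after 2019-11-26 is 2020-01-05. That falls on a Sunday, so it rolls to the next business day, Monday, 2020-01-06.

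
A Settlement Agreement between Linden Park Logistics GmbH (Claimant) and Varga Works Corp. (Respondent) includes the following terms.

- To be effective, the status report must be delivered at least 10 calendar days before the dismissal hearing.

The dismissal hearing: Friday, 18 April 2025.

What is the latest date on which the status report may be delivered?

Counting back 10 calendar days from 18 April 2025 gives 8 April 2025.

8 April 2025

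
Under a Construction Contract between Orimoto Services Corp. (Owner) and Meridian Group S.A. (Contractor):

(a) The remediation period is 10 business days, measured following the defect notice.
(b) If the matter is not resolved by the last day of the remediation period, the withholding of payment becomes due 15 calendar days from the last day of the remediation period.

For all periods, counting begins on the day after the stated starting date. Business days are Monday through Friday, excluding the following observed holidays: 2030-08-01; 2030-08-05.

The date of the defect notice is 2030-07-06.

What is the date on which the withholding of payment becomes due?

The last day of the remediation period: 10 business days after Saturday, 2030-07-06, skipping weekends — Jul 8, Jul 9, Jul 10, Jul 11, Jul 12, Jul 15, Jul 16, Jul 17, Jul 18, Jul 19 — lands on Friday, 2030-07-19.
The date on which the withholding of payment becomes due: 2030-07-19 + 15 days = 2030-08-03.

2030-08-03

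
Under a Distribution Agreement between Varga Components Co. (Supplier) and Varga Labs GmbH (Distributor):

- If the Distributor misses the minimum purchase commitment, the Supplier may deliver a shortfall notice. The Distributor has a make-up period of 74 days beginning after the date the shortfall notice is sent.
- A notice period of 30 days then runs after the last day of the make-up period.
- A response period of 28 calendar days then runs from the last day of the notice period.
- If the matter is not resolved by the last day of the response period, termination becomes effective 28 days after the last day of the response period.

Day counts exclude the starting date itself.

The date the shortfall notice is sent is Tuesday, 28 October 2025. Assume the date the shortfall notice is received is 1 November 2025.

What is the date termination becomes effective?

6 April 2026

Adding 74 calendar days to 28 October 2025 gives 10 January 2026, which is the last day of the make-up period.
The last day of the notice period: 10 January 2026 + 30 days = 9 February 2026.
Adding 28 calendar days to 9 February 2026 gives 9 March 2026, which is the last day of the response period.
Adding 28 calendar days to 9 March 2026 gives 6 April 2026, which is the date termination becomes effective.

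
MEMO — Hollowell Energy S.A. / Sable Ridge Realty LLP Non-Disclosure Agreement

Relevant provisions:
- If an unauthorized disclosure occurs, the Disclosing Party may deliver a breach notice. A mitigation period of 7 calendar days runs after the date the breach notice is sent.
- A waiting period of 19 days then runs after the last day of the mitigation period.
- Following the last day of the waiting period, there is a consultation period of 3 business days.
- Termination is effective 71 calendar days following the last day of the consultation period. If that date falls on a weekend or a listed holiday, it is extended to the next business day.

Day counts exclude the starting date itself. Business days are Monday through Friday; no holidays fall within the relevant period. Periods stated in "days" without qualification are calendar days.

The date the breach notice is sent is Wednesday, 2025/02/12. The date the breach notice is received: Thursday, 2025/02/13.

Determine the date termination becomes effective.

Adding 7 calendar days to 2025/02/12 gives 2025/02/19, which is the last day of the mitigation period.
Adding 19 calendar days to 2025/02/19 gives 2025/03/10, which is the last day of the waiting period.
From Monday, 2025/03/10, 3 business days (Mar 11, Mar 12, Mar 13, skipping weekends) brings us to Thursday, 2025/03/13, which is the last day of the consultation period.
The date termination becomes effective: 71 calendar days after 2025/03/13 is 2025/05/23. 2025/05/23 is a Friday, so no roll-forward applies.

2025/05/23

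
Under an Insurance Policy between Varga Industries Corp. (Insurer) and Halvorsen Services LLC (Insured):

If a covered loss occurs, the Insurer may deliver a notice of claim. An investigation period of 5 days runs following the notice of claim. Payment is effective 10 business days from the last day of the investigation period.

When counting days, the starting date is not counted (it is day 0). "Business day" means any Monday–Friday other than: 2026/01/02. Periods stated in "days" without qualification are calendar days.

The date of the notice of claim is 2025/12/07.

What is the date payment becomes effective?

2025/12/26

The last day of the investigation period: 2025/12/07 + 5 days = 2025/12/12.
From Friday, 2025/12/12, 10 business days (Dec 15, Dec 16, Dec 17, Dec 18, Dec 19, Dec 22, Dec 23, Dec 24, Dec 25, Dec 26, skipping weekends) brings us to Friday, 2025/12/26, which is the date payment becomes effective.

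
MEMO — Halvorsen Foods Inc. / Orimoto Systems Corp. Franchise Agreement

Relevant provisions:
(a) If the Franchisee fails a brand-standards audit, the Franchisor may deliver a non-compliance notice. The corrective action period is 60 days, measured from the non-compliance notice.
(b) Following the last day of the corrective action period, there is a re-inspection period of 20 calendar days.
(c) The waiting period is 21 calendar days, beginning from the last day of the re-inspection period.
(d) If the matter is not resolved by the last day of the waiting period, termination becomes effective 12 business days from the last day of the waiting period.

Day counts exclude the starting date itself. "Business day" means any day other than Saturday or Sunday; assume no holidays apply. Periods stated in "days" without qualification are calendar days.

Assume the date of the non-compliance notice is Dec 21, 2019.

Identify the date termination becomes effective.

Adding 60 calendar days to Dec 21, 2019 gives Feb 19, 2020, which is the last day of the corrective action period.
Adding 20 calendar days to Feb 19, 2020 gives Mar 10, 2020, which is the last day of the re-inspection period.
Adding 21 calendar days to Mar 10, 2020 gives Mar 31, 2020, which is the last day of the waiting period.
The date termination becomes effective: 12 business days after Tuesday, Mar 31, 2020, skipping weekends — Apr 1, Apr 2, Apr 3, Apr 6, …, Apr 14, Apr 15, Apr 16 — lands on Thursday, Apr 16, 2020.

Apr 16, 2020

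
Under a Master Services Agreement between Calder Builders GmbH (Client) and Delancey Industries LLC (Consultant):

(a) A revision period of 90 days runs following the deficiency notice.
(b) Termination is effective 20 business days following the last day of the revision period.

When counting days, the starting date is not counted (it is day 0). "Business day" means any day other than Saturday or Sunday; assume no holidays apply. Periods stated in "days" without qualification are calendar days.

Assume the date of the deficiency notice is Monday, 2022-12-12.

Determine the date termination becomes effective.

The last day of the revision period: 90 calendar days after 2022-12-12 is 2023-03-12.
The date termination becomes effective: counting 20 business days from Sunday, 2023-03-12 (Mar 13, Mar 14, Mar 15, Mar 16, …, Apr 5, Apr 6, Apr 7, skipping weekends) reaches Friday, 2023-04-07.

2023-04-07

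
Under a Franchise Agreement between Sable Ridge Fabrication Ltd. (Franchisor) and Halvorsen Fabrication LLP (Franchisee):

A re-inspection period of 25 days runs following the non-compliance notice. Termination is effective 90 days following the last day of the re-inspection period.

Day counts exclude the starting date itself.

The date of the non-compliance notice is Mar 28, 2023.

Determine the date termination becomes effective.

Jul 21, 2023

Adding 25 calendar days to Mar 28, 2023 gives Apr 22, 2023, which is the last day of the re-inspection period.
The date termination becomes effective: Apr 22, 2023 + 90 days = Jul 21, 2023.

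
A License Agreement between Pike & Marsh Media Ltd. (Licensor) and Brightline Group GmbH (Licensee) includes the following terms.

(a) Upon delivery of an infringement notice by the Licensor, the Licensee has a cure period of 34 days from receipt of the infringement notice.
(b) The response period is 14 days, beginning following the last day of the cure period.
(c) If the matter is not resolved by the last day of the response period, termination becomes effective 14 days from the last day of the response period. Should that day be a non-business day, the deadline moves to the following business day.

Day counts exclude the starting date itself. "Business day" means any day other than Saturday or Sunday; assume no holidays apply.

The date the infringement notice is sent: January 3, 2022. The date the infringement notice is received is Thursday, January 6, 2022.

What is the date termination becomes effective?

Adding 34 calendar days to January 6, 2022 gives February 9, 2022, which is the last day of the cure period.
The last day of the response period: 14 calendar days after February 9, 2022 is February 23, 2022.
Adding 14 calendar days to February 23, 2022 gives March 9, 2022, which is the date termination becomes effective. March 9, 2022 is a Wednesday, so no roll-forward applies.

March 9, 2022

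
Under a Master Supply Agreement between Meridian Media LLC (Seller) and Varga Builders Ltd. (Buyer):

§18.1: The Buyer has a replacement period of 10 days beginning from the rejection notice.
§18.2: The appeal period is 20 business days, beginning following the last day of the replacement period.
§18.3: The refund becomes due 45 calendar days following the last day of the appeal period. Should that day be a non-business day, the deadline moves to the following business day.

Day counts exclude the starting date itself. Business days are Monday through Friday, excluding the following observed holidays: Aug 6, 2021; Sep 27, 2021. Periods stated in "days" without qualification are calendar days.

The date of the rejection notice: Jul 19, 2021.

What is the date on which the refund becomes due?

Oct 11, 2021

The last day of the replacement period: Jul 19, 2021 + 10 days = Jul 29, 2021.
From Thursday, Jul 29, 2021, 20 business days (Jul 30, Aug 2, Aug 3, Aug 4, …, Aug 25, Aug 26, Aug 27, skipping weekends and the listed holiday on Aug 6) brings us to Friday, Aug 27, 2021, which is the last day of the appeal period.
The date on which the refund becomes due: 45 calendar days after Aug 27, 2021 is Oct 11, 2021. Oct 11, 2021 is a Monday and is not a listed holiday, so no roll-forward applies.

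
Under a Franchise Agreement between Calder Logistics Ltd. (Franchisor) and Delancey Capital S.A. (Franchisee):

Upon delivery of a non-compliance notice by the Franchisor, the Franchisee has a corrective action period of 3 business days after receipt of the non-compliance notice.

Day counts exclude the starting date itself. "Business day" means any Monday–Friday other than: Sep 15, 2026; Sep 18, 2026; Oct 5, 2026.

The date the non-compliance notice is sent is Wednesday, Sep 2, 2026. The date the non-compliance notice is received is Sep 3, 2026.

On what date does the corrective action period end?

Sep 8, 2026

The last day of the corrective action period: 3 business days after Thursday, Sep 3, 2026, skipping weekends — Sep 4, Sep 7, Sep 8 — lands on Tuesday, Sep 8, 2026.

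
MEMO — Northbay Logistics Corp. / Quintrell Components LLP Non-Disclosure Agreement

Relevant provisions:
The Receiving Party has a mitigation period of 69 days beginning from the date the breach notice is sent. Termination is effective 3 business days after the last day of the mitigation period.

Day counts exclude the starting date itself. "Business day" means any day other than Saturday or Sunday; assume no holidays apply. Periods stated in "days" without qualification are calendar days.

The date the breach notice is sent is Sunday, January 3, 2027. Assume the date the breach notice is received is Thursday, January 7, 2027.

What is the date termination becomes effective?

The last day of the mitigation period: January 3, 2027 + 69 days = March 13, 2027.
From Saturday, March 13, 2027, 3 business days (Mar 15, Mar 16, Mar 17, skipping weekends) brings us to Wednesday, March 17, 2027, which is the date termination becomes effective.

March 17, 2027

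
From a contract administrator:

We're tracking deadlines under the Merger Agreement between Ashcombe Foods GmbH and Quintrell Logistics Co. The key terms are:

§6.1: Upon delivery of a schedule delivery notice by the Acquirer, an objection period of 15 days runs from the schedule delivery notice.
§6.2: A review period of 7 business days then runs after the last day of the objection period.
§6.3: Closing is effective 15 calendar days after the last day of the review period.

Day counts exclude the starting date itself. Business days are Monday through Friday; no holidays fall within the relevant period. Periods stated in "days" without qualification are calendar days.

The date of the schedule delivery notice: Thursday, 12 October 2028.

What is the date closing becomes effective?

The last day of the objection period: 12 October 2028 + 15 days = 27 October 2028.
From Friday, 27 October 2028, 7 business days (Oct 30, Oct 31, Nov 1, Nov 2, Nov 3, Nov 6, Nov 7, skipping weekends) brings us to Tuesday, 7 November 2028, which is the last day of the review period.
Adding 15 calendar days to 7 November 2028 gives 22 November 2028, which is the date closing becomes effective.

22 November 2028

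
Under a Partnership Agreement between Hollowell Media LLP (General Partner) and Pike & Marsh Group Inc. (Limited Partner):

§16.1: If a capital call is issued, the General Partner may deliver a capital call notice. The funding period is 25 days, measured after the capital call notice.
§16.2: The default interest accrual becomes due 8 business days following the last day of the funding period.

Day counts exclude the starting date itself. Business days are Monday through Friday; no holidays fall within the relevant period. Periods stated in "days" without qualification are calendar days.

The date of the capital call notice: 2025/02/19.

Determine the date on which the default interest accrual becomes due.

Adding 25 calendar days to 2025/02/19 gives 2025/03/16, which is the last day of the funding period.
From Sunday, 2025/03/16, 8 business days (Mar 17, Mar 18, Mar 19, Mar 20, Mar 21, Mar 24, Mar 25, Mar 26, skipping weekends) brings us to Wednesday, 2025/03/26, which is the date on which the default interest accrual becomes due.

2025/03/26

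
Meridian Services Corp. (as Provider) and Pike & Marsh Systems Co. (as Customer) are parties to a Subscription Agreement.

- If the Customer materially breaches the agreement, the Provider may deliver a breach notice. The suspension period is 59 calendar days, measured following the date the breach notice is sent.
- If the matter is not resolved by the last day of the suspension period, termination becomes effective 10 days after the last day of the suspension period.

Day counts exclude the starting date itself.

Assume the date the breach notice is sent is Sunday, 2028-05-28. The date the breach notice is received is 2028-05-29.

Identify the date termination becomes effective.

2028-08-05

The last day of the suspension period: 59 calendar days after 2028-05-28 is 2028-07-26.
The date termination becomes effective: 2028-07-26 + 10 days = 2028-08-05.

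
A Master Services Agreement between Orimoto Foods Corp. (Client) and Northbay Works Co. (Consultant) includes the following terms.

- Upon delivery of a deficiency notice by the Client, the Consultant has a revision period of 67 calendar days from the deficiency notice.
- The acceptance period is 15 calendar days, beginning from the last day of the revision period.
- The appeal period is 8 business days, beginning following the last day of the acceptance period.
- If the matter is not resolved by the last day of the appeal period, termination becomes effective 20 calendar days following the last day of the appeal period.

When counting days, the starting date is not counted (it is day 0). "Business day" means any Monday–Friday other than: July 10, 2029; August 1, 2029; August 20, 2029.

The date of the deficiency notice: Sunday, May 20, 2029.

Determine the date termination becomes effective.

The last day of the revision period: 67 calendar days after May 20, 2029 is July 26, 2029.
The last day of the acceptance period: July 26, 2029 + 15 days = August 10, 2029.
The last day of the appeal period: counting 8 business days from Friday, August 10, 2029 (Aug 13, Aug 14, Aug 15, Aug 16, Aug 17, Aug 21, Aug 22, Aug 23, skipping weekends and the listed holiday on Aug 20) reaches Thursday, August 23, 2029.
Adding 20 calendar days to August 23, 2029 gives September 12, 2029, which is the date termination becomes effective.

September 12, 2029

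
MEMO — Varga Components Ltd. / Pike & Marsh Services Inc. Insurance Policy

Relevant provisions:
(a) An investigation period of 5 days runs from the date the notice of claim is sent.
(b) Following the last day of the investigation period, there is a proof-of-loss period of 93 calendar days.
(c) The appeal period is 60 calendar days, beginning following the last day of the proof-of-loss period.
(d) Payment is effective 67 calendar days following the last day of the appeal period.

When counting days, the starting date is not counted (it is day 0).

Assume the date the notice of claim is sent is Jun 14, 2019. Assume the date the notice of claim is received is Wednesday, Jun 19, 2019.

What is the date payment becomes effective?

The last day of the investigation period: 5 calendar days after Jun 14, 2019 is Jun 19, 2019.
Adding 93 calendar days to Jun 19, 2019 gives Sep 20, 2019, which is the last day of the proof-of-loss period.
The last day of the appeal period: 60 calendar days after Sep 20, 2019 is Nov 19, 2019.
The date payment becomes effective: Nov 19, 2019 + 67 days = Jan 25, 2020.

Jan 25, 2020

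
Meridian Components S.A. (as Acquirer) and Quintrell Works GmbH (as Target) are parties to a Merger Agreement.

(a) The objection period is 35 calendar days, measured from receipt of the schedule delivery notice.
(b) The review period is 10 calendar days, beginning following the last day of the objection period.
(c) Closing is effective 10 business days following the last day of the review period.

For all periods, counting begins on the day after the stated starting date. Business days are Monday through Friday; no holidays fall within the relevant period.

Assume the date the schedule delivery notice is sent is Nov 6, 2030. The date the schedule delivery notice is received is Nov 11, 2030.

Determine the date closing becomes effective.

The last day of the objection period: 35 calendar days after Nov 11, 2030 is Dec 16, 2030.
Adding 10 calendar days to Dec 16, 2030 gives Dec 26, 2030, which is the last day of the review period.
The date closing becomes effective: counting 10 business days from Thursday, Dec 26, 2030 (Dec 27, Dec 30, Dec 31, Jan 1, Jan 2, Jan 3, Jan 6, Jan 7, Jan 8, Jan 9, skipping weekends) reaches Thursday, Jan 9, 2031.

Jan 9, 2031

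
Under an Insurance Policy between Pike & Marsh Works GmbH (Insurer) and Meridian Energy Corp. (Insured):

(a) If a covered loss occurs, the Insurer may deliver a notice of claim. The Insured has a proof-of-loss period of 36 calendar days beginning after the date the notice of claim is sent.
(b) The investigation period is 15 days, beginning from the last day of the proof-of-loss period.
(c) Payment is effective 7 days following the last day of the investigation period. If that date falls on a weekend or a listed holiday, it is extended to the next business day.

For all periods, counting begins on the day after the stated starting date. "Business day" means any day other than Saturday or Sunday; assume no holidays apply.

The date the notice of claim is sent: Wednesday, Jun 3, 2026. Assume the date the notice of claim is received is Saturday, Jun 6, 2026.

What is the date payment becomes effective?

The last day of the proof-of-loss period: Jun 3, 2026 + 36 days = Jul 9, 2026.
The last day of the investigation period: Jul 9, 2026 + 15 days = Jul 24, 2026.
Adding 7 calendar days to Jul 24, 2026 gives Jul 31, 2026, which is the date payment becomes effective. Jul 31, 2026 is a Friday, so no roll-forward applies.

Jul 31, 2026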